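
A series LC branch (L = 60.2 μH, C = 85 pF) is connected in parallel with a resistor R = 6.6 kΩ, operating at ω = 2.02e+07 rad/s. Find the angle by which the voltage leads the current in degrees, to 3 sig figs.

X_L = ωL = 1220 Ω
X_C = 1/(ωC) = 582 Ω
Branch 1: Z₁ = R = 6600 Ω
Branch 2 (series LC): Z₂ = j(X_L − X_C) = j634 Ω
Parallel: Z = Z₁Z₂/(Z₁+Z₂), |Z| = 631 Ω, ∠Z = 84.5°

84.5°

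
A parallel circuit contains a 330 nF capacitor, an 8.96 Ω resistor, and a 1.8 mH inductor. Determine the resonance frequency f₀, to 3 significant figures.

ω₀ = 1/√(LC) = 1/√(0.0018 × 3.3e-07) = 41030 rad/s
f₀ = ω₀/(2π) = 6.53 kHz

6.53 kHz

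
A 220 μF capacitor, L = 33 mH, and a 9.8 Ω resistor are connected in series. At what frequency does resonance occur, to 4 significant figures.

ω₀ = 1/√(LC) = 1/√(0.033 × 0.00022) = 371.1 rad/s
f₀ = ω₀/(2π) = 59.07 Hz

59.07 Hz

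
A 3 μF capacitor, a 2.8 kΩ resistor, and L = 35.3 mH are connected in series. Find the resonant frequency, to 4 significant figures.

ω₀ = 1/√(LC) = 1/√(0.0353 × 3e-06) = 3073 rad/s
f₀ = ω₀/(2π) = 489.1 Hz

489.1 Hz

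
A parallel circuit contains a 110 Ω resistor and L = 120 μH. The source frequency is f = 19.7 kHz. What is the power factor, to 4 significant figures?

0.1338

ω = 2πf = 123800 rad/s
X_L = ωL = 14.85 Ω
Parallel: admittances add. Y = 1/R + 1/(jωL)
Y = (0.009091 − j0.06732) S
|Y| = 0.06794 S → |Z| = 1/|Y| = 14.72 Ω, ∠Z = −∠Y = 82.31°
cos φ = cos(82.31°) = 0.1338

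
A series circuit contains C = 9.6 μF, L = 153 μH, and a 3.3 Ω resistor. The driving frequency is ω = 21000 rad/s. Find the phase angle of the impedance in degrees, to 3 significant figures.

X_L = ωL = 3.21 Ω
X_C = 1/(ωC) = 4.96 Ω
Net reactance X = X_L − X_C = -1.75 Ω
Z = 3.30 − j1.75 Ω
|Z| = √(3.30² + 1.75²) = 3.73 Ω
∠Z = arctan(-1.75/3.30) = -27.9°

-27.9°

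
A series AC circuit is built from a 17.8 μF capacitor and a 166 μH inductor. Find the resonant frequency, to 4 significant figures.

2.928 kHz

ω₀ = 1/√(LC) = 1/√(0.000166 × 1.78e-05) = 18400 rad/s
f₀ = ω₀/(2π) = 2.928 kHz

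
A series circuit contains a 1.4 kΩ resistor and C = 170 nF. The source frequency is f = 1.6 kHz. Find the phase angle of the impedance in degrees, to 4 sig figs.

ω = 2πf = 10050 rad/s
X_C = 1/(ωC) = 585.1 Ω
Z = 1400 − j585.1 Ω
|Z| = √(1400² + 585.1²) = 1517 Ω
∠Z = arctan(-585.1/1400) = -22.68°

-22.68°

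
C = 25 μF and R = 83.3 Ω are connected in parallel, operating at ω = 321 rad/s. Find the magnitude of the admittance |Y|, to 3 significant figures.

14.4 mS

X_C = 1/(ωC) = 125 Ω
Parallel: admittances add. Y = 1/R + jωC
Y = (0.0120 + j0.00803) S
|Y| = 0.0144 S → |Z| = 1/|Y| = 69.3 Ω, ∠Z = −∠Y = -33.8°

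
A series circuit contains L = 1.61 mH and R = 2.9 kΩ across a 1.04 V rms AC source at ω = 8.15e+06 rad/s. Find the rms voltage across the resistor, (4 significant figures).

X_L = ωL = 13120 Ω
Z = 2900 + j13120 Ω
|Z| = √(2900² + 13120²) = 13440 Ω
I = V/|Z| = 77.39 μA
V_R = I·|Z_R| = 7.739e-05 × 2900 = 0.2244 V

0.2244 V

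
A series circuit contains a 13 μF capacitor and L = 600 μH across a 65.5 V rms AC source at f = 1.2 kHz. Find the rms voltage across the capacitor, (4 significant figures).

117.7 V

ω = 2πf = 7540 rad/s
X_L = ωL = 4.524 Ω
X_C = 1/(ωC) = 10.20 Ω
Net reactance X = X_L − X_C = -5.678 Ω
Z = − j5.678 Ω
|Z| = √(0² + 5.678²) = 5.678 Ω
I = V/|Z| = 11.54 A
V_C = I·|Z_C| = 11.54 × 10.20 = 117.7 V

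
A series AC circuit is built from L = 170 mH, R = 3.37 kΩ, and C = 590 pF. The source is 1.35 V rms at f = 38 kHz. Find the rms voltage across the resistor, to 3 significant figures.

ω = 2πf = 238800 rad/s
X_L = ωL = 40600 Ω
X_C = 1/(ωC) = 7100 Ω
Net reactance X = X_L − X_C = 33500 Ω
Z = 3370 + j33500 Ω
|Z| = √(3370² + 33500²) = 33700 Ω
I = V/|Z| = 40.1 μA
V_R = I·|Z_R| = 4.01e-05 × 3370 = 0.135 V

0.135 V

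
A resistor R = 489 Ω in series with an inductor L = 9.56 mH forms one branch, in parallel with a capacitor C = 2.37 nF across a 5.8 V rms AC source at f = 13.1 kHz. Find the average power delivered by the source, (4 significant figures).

19.17 mW

ω = 2πf = 82310 rad/s
X_L = ωL = 786.9 Ω
X_C = 1/(ωC) = 5126 Ω
Branch 1 (R+jX_L): Z₁ = 489.0 + j786.9 Ω, |Z₁| = 926.4 Ω
Branch 2 (−jX_C): Z₂ = −j5126 Ω
Parallel: Z = Z₁Z₂/(Z₁+Z₂), |Z| = 1088 Ω, ∠Z = 51.71°
I = V/|Z| = 5.333 mA
P = VI cos φ = 5.8 × 0.005333 × cos(51.71°) = 19.17 mW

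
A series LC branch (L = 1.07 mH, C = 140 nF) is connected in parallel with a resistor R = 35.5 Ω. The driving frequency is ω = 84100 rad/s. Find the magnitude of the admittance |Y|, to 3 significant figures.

200 mS

X_L = ωL = 90.0 Ω
X_C = 1/(ωC) = 84.9 Ω
Branch 1: Z₁ = R = 35.5 Ω
Branch 2 (series LC): Z₂ = j(X_L − X_C) = j5.05 Ω
Parallel: Z = Z₁Z₂/(Z₁+Z₂), |Z| = 5.00 Ω, ∠Z = 81.9°
|Y| = 1/|Z| = 200 mS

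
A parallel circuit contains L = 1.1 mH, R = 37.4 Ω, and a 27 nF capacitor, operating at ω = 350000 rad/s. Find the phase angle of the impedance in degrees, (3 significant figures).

X_L = ωL = 385 Ω
X_C = 1/(ωC) = 106 Ω
Parallel: admittances add. Y = 1/R + 1/(jωL) + jωC
Y = (0.0267 + j0.00685) S
|Y| = 0.0276 S → |Z| = 1/|Y| = 36.2 Ω, ∠Z = −∠Y = -14.4°

-14.4°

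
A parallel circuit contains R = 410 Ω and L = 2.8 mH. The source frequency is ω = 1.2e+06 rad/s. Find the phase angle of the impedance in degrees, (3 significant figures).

X_L = ωL = 3360 Ω
Parallel: admittances add. Y = 1/R + 1/(jωL)
Y = (0.00244 − j0.000298) S
|Y| = 0.00246 S → |Z| = 1/|Y| = 407 Ω, ∠Z = −∠Y = 6.96°

6.96°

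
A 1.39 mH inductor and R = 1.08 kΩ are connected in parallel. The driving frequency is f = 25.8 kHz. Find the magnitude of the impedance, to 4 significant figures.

220.6 Ω

ω = 2πf = 162100 rad/s
X_L = ωL = 225.3 Ω
Parallel: admittances add. Y = 1/R + 1/(jωL)
Y = (0.0009259 − j0.004438) S
|Y| = 0.004534 S → |Z| = 1/|Y| = 220.6 Ω, ∠Z = −∠Y = 78.22°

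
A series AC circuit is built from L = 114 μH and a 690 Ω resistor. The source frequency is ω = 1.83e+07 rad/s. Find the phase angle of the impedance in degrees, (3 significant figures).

X_L = ωL = 2090 Ω
Z = 690 + j2090 Ω
|Z| = √(690² + 2090²) = 2200 Ω
∠Z = arctan(2090/690) = 71.7°

71.7°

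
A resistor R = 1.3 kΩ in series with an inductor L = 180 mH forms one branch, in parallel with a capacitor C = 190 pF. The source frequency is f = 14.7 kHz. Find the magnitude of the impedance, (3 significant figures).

23500 Ω

ω = 2πf = 92360 rad/s
X_L = ωL = 16600 Ω
X_C = 1/(ωC) = 57000 Ω
Branch 1 (R+jX_L): Z₁ = 1300 + j16600 Ω, |Z₁| = 16700 Ω
Branch 2 (−jX_C): Z₂ = −j57000 Ω
Parallel: Z = Z₁Z₂/(Z₁+Z₂), |Z| = 23500 Ω, ∠Z = 83.7°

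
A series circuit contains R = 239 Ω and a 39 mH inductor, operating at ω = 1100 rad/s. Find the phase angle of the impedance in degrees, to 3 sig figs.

X_L = ωL = 42.9 Ω
Z = 239 + j42.9 Ω
|Z| = √(239² + 42.9²) = 243 Ω
∠Z = arctan(42.9/239) = 10.2°

10.2°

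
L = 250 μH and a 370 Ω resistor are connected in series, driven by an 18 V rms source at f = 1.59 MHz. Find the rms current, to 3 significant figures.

ω = 2πf = 9.99e+06 rad/s
X_L = ωL = 2500 Ω
Z = 370 + j2500 Ω
|Z| = √(370² + 2500²) = 2520 Ω
I = V/|Z| = 18/2520 = 7.13 mA

7.13 mA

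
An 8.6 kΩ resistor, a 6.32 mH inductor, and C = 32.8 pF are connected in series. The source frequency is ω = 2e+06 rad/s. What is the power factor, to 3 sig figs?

X_L = ωL = 12600 Ω
X_C = 1/(ωC) = 15200 Ω
Net reactance X = X_L − X_C = -2600 Ω
Z = 8600 − j2600 Ω
|Z| = √(8600² + 2600²) = 8990 Ω
∠Z = arctan(-2600/8600) = -16.8°
cos φ = cos(-16.8°) = 0.957

0.957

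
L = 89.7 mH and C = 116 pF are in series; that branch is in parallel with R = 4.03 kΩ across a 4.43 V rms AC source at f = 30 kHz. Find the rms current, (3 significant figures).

ω = 2πf = 188500 rad/s
X_L = ωL = 16900 Ω
X_C = 1/(ωC) = 45700 Ω
Branch 1: Z₁ = R = 4030 Ω
Branch 2 (series LC): Z₂ = j(X_L − X_C) = −j28800 Ω
Parallel: Z = Z₁Z₂/(Z₁+Z₂), |Z| = 3990 Ω, ∠Z = -7.96°
I = V/|Z| = 4.43/3990 = 1.11 mA

1.11 mA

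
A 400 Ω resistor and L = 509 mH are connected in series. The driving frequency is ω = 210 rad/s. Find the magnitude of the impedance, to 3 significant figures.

414 Ω

X_L = ωL = 107 Ω
Z = 400 + j107 Ω
|Z| = √(400² + 107²) = 414 Ω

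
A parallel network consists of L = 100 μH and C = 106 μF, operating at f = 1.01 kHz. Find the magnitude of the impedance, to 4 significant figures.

1.107 Ω

ω = 2πf = 6346 rad/s
X_L = ωL = 0.6346 Ω
X_C = 1/(ωC) = 1.487 Ω
Parallel: admittances add. Y = 1/(jωL) + jωC
Y = (0 − j0.9031) S
|Y| = 0.9031 S → |Z| = 1/|Y| = 1.107 Ω, ∠Z = −∠Y = 90.00°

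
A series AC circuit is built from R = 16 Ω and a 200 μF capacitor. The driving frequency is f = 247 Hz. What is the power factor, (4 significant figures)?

0.9803

ω = 2πf = 1552 rad/s
X_C = 1/(ωC) = 3.222 Ω
Z = 16.00 − j3.222 Ω
|Z| = √(16.00² + 3.222²) = 16.32 Ω
∠Z = arctan(-3.222/16.00) = -11.38°
cos φ = cos(-11.38°) = 0.9803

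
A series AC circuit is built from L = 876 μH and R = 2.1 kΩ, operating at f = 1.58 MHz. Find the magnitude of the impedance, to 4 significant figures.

ω = 2πf = 9.927e+06 rad/s
X_L = ωL = 8696 Ω
Z = 2100 + j8696 Ω
|Z| = √(2100² + 8696²) = 8946 Ω

8946 Ω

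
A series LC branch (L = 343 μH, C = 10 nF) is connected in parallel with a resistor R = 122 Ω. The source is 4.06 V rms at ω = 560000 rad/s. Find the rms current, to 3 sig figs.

X_L = ωL = 192 Ω
X_C = 1/(ωC) = 179 Ω
Branch 1: Z₁ = R = 122 Ω
Branch 2 (series LC): Z₂ = j(X_L − X_C) = j13.5 Ω
Parallel: Z = Z₁Z₂/(Z₁+Z₂), |Z| = 13.4 Ω, ∠Z = 83.7°
I = V/|Z| = 4.06/13.4 = 302 mA

302 mA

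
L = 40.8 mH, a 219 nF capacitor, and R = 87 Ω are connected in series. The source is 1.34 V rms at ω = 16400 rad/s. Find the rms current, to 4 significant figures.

3.348 mA

X_L = ωL = 669.1 Ω
X_C = 1/(ωC) = 278.4 Ω
Net reactance X = X_L − X_C = 390.7 Ω
Z = 87.00 + j390.7 Ω
|Z| = √(87.00² + 390.7²) = 400.3 Ω
I = V/|Z| = 1.34/400.3 = 3.348 mA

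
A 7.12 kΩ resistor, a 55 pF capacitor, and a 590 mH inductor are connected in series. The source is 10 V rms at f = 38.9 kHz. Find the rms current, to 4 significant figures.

142.5 μA

ω = 2πf = 244400 rad/s
X_L = ωL = 144200 Ω
X_C = 1/(ωC) = 74390 Ω
Net reactance X = X_L − X_C = 69820 Ω
Z = 7120 + j69820 Ω
|Z| = √(7120² + 69820²) = 70180 Ω
I = V/|Z| = 10/70180 = 142.5 μA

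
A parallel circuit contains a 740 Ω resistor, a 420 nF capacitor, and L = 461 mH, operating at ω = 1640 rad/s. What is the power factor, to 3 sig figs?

X_L = ωL = 756 Ω
X_C = 1/(ωC) = 1450 Ω
Parallel: admittances add. Y = 1/R + 1/(jωL) + jωC
Y = (0.00135 − j0.000634) S
|Y| = 0.00149 S → |Z| = 1/|Y| = 670 Ω, ∠Z = −∠Y = 25.1°
cos φ = cos(25.1°) = 0.905

0.905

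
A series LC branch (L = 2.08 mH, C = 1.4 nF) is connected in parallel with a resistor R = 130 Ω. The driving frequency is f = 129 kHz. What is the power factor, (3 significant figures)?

0.987

ω = 2πf = 810500 rad/s
X_L = ωL = 1690 Ω
X_C = 1/(ωC) = 881 Ω
Branch 1: Z₁ = R = 130 Ω
Branch 2 (series LC): Z₂ = j(X_L − X_C) = j805 Ω
Parallel: Z = Z₁Z₂/(Z₁+Z₂), |Z| = 128 Ω, ∠Z = 9.18°
cos φ = cos(9.18°) = 0.987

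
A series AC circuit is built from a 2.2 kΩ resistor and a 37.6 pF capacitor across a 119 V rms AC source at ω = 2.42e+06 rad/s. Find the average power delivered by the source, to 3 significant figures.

X_C = 1/(ωC) = 11000 Ω
Z = 2200 − j11000 Ω
|Z| = √(2200² + 11000²) = 11200 Ω
∠Z = arctan(-11000/2200) = -78.7°
I = V/|Z| = 10.6 mA
P = VI cos φ = 119 × 0.0106 × cos(-78.7°) = 248 mW

248 mW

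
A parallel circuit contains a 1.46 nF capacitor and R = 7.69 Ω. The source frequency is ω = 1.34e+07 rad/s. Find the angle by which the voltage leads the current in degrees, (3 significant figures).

-8.56°

X_C = 1/(ωC) = 51.1 Ω
Parallel: admittances add. Y = 1/R + jωC
Y = (0.130 + j0.0196) S
|Y| = 0.132 S → |Z| = 1/|Y| = 7.60 Ω, ∠Z = −∠Y = -8.56°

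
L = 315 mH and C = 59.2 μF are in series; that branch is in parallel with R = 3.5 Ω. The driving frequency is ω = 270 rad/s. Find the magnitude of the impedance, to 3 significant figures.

3.46 Ω

X_L = ωL = 85.0 Ω
X_C = 1/(ωC) = 62.6 Ω
Branch 1: Z₁ = R = 3.50 Ω
Branch 2 (series LC): Z₂ = j(X_L − X_C) = j22.5 Ω
Parallel: Z = Z₁Z₂/(Z₁+Z₂), |Z| = 3.46 Ω, ∠Z = 8.85°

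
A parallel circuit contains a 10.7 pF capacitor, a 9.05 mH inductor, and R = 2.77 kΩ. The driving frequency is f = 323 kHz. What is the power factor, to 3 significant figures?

0.996

ω = 2πf = 2.029e+06 rad/s
X_L = ωL = 18400 Ω
X_C = 1/(ωC) = 46100 Ω
Parallel: admittances add. Y = 1/R + 1/(jωL) + jωC
Y = (0.000361 − j3.27e-05) S
|Y| = 0.000362 S → |Z| = 1/|Y| = 2760 Ω, ∠Z = −∠Y = 5.18°
cos φ = cos(5.18°) = 0.996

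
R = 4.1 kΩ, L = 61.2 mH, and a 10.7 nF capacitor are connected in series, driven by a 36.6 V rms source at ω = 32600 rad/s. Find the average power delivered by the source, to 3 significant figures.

X_L = ωL = 2000 Ω
X_C = 1/(ωC) = 2870 Ω
Net reactance X = X_L − X_C = -872 Ω
Z = 4100 − j872 Ω
|Z| = √(4100² + 872²) = 4190 Ω
∠Z = arctan(-872/4100) = -12.0°
I = V/|Z| = 8.73 mA
P = VI cos φ = 36.6 × 0.00873 × cos(-12.0°) = 313 mW

313 mW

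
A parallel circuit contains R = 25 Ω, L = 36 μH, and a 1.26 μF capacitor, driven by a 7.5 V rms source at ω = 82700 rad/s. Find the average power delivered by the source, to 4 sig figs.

2.250 W

X_L = ωL = 2.977 Ω
X_C = 1/(ωC) = 9.597 Ω
Parallel: admittances add. Y = 1/R + 1/(jωL) + jωC
Y = (0.04000 − j0.2317) S
|Y| = 0.2351 S → |Z| = 1/|Y| = 4.253 Ω, ∠Z = −∠Y = 80.20°
I = V/|Z| = 1.763 A
P = VI cos φ = 7.5 × 1.763 × cos(80.20°) = 2.250 W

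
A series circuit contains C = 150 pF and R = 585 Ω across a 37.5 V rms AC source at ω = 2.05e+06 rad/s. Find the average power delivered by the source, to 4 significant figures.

75.35 mW

X_C = 1/(ωC) = 3252 Ω
Z = 585.0 − j3252 Ω
|Z| = √(585.0² + 3252²) = 3304 Ω
∠Z = arctan(-3252/585.0) = -79.80°
I = V/|Z| = 11.35 mA
P = VI cos φ = 37.5 × 0.01135 × cos(-79.80°) = 75.35 mW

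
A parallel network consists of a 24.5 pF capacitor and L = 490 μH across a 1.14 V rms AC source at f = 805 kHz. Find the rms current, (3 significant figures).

ω = 2πf = 5.058e+06 rad/s
X_L = ωL = 2480 Ω
X_C = 1/(ωC) = 8070 Ω
Parallel: admittances add. Y = 1/(jωL) + jωC
Y = (0 − j0.000280) S
|Y| = 0.000280 S → |Z| = 1/|Y| = 3580 Ω, ∠Z = −∠Y = 90.0°
I = V/|Z| = 1.14/3580 = 319 μA

319 μA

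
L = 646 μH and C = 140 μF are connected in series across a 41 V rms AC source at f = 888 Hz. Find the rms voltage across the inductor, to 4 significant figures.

ω = 2πf = 5579 rad/s
X_L = ωL = 3.604 Ω
X_C = 1/(ωC) = 1.280 Ω
Net reactance X = X_L − X_C = 2.324 Ω
Z = j2.324 Ω
|Z| = √(0² + 2.324²) = 2.324 Ω
I = V/|Z| = 17.64 A
V_L = I·|Z_L| = 17.64 × 3.604 = 63.58 V

63.58 V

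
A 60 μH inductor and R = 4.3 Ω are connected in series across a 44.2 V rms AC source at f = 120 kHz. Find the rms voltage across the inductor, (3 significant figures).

44.0 V

ω = 2πf = 754000 rad/s
X_L = ωL = 45.2 Ω
Z = 4.30 + j45.2 Ω
|Z| = √(4.30² + 45.2²) = 45.4 Ω
I = V/|Z| = 973 mA
V_L = I·|Z_L| = 0.973 × 45.2 = 44.0 V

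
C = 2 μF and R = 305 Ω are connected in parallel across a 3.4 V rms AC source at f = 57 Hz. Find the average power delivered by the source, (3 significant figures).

ω = 2πf = 358.1 rad/s
X_C = 1/(ωC) = 1400 Ω
Parallel: admittances add. Y = 1/R + jωC
Y = (0.00328 + j0.000716) S
|Y| = 0.00336 S → |Z| = 1/|Y| = 298 Ω, ∠Z = −∠Y = -12.3°
I = V/|Z| = 11.4 mA
P = VI cos φ = 3.4 × 0.0114 × cos(-12.3°) = 37.9 mW

37.9 mW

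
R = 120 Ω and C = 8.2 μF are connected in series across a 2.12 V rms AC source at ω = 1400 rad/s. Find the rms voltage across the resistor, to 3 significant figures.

X_C = 1/(ωC) = 87.1 Ω
Z = 120 − j87.1 Ω
|Z| = √(120² + 87.1²) = 148 Ω
I = V/|Z| = 14.3 mA
V_R = I·|Z_R| = 0.0143 × 120 = 1.72 V

1.72 V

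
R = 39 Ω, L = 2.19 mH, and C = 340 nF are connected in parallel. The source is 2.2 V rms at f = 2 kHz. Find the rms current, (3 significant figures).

90.3 mA

ω = 2πf = 12570 rad/s
X_L = ωL = 27.5 Ω
X_C = 1/(ωC) = 234 Ω
Parallel: admittances add. Y = 1/R + 1/(jωL) + jωC
Y = (0.0256 − j0.0321) S
|Y| = 0.0411 S → |Z| = 1/|Y| = 24.4 Ω, ∠Z = −∠Y = 51.4°
I = V/|Z| = 2.2/24.4 = 90.3 mA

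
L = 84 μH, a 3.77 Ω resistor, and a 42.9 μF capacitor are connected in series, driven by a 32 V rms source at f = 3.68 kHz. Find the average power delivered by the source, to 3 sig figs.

ω = 2πf = 23120 rad/s
X_L = ωL = 1.94 Ω
X_C = 1/(ωC) = 1.01 Ω
Net reactance X = X_L − X_C = 0.934 Ω
Z = 3.77 + j0.934 Ω
|Z| = √(3.77² + 0.934²) = 3.88 Ω
∠Z = arctan(0.934/3.77) = 13.9°
I = V/|Z| = 8.24 A
P = VI cos φ = 32 × 8.24 × cos(13.9°) = 256 W

256 W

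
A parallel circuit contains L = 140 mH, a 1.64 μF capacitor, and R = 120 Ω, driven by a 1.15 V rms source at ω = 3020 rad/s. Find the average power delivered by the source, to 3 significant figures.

11.0 mW

X_L = ωL = 423 Ω
X_C = 1/(ωC) = 202 Ω
Parallel: admittances add. Y = 1/R + 1/(jωL) + jωC
Y = (0.00833 + j0.00259) S
|Y| = 0.00873 S → |Z| = 1/|Y| = 115 Ω, ∠Z = −∠Y = -17.3°
I = V/|Z| = 10.0 mA
P = VI cos φ = 1.15 × 0.0100 × cos(-17.3°) = 11.0 mW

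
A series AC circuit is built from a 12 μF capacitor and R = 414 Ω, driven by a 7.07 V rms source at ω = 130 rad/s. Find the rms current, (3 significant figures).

X_C = 1/(ωC) = 641 Ω
Z = 414 − j641 Ω
|Z| = √(414² + 641²) = 763 Ω
I = V/|Z| = 7.07/763 = 9.26 mA

9.26 mA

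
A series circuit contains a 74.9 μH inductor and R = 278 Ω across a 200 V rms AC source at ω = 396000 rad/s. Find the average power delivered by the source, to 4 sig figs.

X_L = ωL = 29.66 Ω
Z = 278.0 + j29.66 Ω
|Z| = √(278.0² + 29.66²) = 279.6 Ω
∠Z = arctan(29.66/278.0) = 6.090°
I = V/|Z| = 715.4 mA
P = VI cos φ = 200 × 0.7154 × cos(6.090°) = 142.3 W

142.3 W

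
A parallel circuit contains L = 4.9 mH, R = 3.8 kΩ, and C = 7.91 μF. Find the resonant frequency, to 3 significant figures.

ω₀ = 1/√(LC) = 1/√(0.0049 × 7.91e-06) = 5079 rad/s
f₀ = ω₀/(2π) = 808 Hz

808 Hz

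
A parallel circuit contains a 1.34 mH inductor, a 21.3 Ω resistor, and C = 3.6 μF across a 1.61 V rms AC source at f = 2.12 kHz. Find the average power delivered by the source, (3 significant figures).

ω = 2πf = 13320 rad/s
X_L = ωL = 17.8 Ω
X_C = 1/(ωC) = 20.9 Ω
Parallel: admittances add. Y = 1/R + 1/(jωL) + jωC
Y = (0.0469 − j0.00807) S
|Y| = 0.0476 S → |Z| = 1/|Y| = 21.0 Ω, ∠Z = −∠Y = 9.75°
I = V/|Z| = 76.7 mA
P = VI cos φ = 1.61 × 0.0767 × cos(9.75°) = 122 mW

122 mW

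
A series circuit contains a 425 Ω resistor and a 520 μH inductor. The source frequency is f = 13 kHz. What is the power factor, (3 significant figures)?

0.995

ω = 2πf = 81680 rad/s
X_L = ωL = 42.5 Ω
Z = 425 + j42.5 Ω
|Z| = √(425² + 42.5²) = 427 Ω
∠Z = arctan(42.5/425) = 5.71°
cos φ = cos(5.71°) = 0.995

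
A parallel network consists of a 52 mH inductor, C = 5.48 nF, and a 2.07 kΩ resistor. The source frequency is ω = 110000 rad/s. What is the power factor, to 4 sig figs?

X_L = ωL = 5720 Ω
X_C = 1/(ωC) = 1659 Ω
Parallel: admittances add. Y = 1/R + 1/(jωL) + jωC
Y = (0.0004831 + j0.0004280) S
|Y| = 0.0006454 S → |Z| = 1/|Y| = 1549 Ω, ∠Z = −∠Y = -41.54°
cos φ = cos(-41.54°) = 0.7485

0.7485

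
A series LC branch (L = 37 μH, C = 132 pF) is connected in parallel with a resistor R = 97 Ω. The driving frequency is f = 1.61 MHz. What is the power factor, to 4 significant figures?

ω = 2πf = 1.012e+07 rad/s
X_L = ωL = 374.3 Ω
X_C = 1/(ωC) = 748.9 Ω
Branch 1: Z₁ = R = 97.00 Ω
Branch 2 (series LC): Z₂ = j(X_L − X_C) = −j374.6 Ω
Parallel: Z = Z₁Z₂/(Z₁+Z₂), |Z| = 93.90 Ω, ∠Z = -14.52°
cos φ = cos(-14.52°) = 0.9681

0.9681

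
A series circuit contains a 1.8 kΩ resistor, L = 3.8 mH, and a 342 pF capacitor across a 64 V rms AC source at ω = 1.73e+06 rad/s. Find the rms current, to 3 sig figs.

X_L = ωL = 6570 Ω
X_C = 1/(ωC) = 1690 Ω
Net reactance X = X_L − X_C = 4880 Ω
Z = 1800 + j4880 Ω
|Z| = √(1800² + 4880²) = 5200 Ω
I = V/|Z| = 64/5200 = 12.3 mA

12.3 mA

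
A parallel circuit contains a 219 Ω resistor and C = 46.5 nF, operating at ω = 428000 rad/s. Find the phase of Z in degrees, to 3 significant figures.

X_C = 1/(ωC) = 50.2 Ω
Parallel: admittances add. Y = 1/R + jωC
Y = (0.00457 + j0.0199) S
|Y| = 0.0204 S → |Z| = 1/|Y| = 49.0 Ω, ∠Z = −∠Y = -77.1°

-77.1°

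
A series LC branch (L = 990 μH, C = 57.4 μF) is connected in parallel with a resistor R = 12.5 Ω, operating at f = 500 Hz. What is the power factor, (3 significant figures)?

ω = 2πf = 3142 rad/s
X_L = ωL = 3.11 Ω
X_C = 1/(ωC) = 5.55 Ω
Branch 1: Z₁ = R = 12.5 Ω
Branch 2 (series LC): Z₂ = j(X_L − X_C) = −j2.44 Ω
Parallel: Z = Z₁Z₂/(Z₁+Z₂), |Z| = 2.39 Ω, ∠Z = -79.0°
cos φ = cos(-79.0°) = 0.191

0.191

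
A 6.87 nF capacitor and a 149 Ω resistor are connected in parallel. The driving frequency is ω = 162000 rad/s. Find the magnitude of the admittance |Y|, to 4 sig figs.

6.803 mS

X_C = 1/(ωC) = 898.5 Ω
Parallel: admittances add. Y = 1/R + jωC
Y = (0.006711 + j0.001113) S
|Y| = 0.006803 S → |Z| = 1/|Y| = 147.0 Ω, ∠Z = −∠Y = -9.416°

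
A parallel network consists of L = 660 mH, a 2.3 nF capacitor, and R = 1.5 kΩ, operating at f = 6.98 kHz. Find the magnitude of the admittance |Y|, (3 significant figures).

670 μS

ω = 2πf = 43860 rad/s
X_L = ωL = 28900 Ω
X_C = 1/(ωC) = 9910 Ω
Parallel: admittances add. Y = 1/R + 1/(jωL) + jωC
Y = (0.000667 + j6.63e-05) S
|Y| = 0.000670 S → |Z| = 1/|Y| = 1490 Ω, ∠Z = −∠Y = -5.68°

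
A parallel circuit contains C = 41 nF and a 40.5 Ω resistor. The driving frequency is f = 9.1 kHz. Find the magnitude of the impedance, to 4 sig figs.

ω = 2πf = 57180 rad/s
X_C = 1/(ωC) = 426.6 Ω
Parallel: admittances add. Y = 1/R + jωC
Y = (0.02469 + j0.002344) S
|Y| = 0.02480 S → |Z| = 1/|Y| = 40.32 Ω, ∠Z = −∠Y = -5.424°

40.32 Ω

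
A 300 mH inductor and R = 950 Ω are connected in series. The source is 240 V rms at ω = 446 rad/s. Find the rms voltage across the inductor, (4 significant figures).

33.47 V

X_L = ωL = 133.8 Ω
Z = 950.0 + j133.8 Ω
|Z| = √(950.0² + 133.8²) = 959.4 Ω
I = V/|Z| = 250.2 mA
V_L = I·|Z_L| = 0.2502 × 133.8 = 33.47 V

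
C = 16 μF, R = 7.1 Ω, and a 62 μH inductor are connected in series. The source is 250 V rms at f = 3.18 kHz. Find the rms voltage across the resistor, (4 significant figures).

241.6 V

ω = 2πf = 19980 rad/s
X_L = ωL = 1.239 Ω
X_C = 1/(ωC) = 3.128 Ω
Net reactance X = X_L − X_C = -1.889 Ω
Z = 7.100 − j1.889 Ω
|Z| = √(7.100² + 1.889²) = 7.347 Ω
I = V/|Z| = 34.03 A
V_R = I·|Z_R| = 34.03 × 7.100 = 241.6 V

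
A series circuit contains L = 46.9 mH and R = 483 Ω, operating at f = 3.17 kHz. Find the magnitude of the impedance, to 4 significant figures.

ω = 2πf = 19920 rad/s
X_L = ωL = 934.1 Ω
Z = 483.0 + j934.1 Ω
|Z| = √(483.0² + 934.1²) = 1052 Ω

1052 Ω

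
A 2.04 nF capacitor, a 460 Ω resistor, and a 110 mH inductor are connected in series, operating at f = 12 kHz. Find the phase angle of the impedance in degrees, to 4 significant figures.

75.61°

ω = 2πf = 75400 rad/s
X_L = ωL = 8294 Ω
X_C = 1/(ωC) = 6501 Ω
Net reactance X = X_L − X_C = 1792 Ω
Z = 460.0 + j1792 Ω
|Z| = √(460.0² + 1792²) = 1850 Ω
∠Z = arctan(1792/460.0) = 75.61°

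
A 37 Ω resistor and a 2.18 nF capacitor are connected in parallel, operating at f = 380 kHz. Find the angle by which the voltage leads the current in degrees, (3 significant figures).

-10.9°

ω = 2πf = 2.388e+06 rad/s
X_C = 1/(ωC) = 192 Ω
Parallel: admittances add. Y = 1/R + jωC
Y = (0.0270 + j0.00520) S
|Y| = 0.0275 S → |Z| = 1/|Y| = 36.3 Ω, ∠Z = −∠Y = -10.9°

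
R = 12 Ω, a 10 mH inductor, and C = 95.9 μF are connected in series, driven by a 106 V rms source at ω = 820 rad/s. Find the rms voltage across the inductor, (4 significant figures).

67.79 V

X_L = ωL = 8.200 Ω
X_C = 1/(ωC) = 12.72 Ω
Net reactance X = X_L − X_C = -4.516 Ω
Z = 12.00 − j4.516 Ω
|Z| = √(12.00² + 4.516²) = 12.82 Ω
I = V/|Z| = 8.267 A
V_L = I·|Z_L| = 8.267 × 8.200 = 67.79 V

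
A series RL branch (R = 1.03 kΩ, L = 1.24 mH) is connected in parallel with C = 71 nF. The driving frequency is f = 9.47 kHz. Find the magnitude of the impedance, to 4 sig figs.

ω = 2πf = 59500 rad/s
X_L = ωL = 73.78 Ω
X_C = 1/(ωC) = 236.7 Ω
Branch 1 (R+jX_L): Z₁ = 1030 + j73.78 Ω, |Z₁| = 1033 Ω
Branch 2 (−jX_C): Z₂ = −j236.7 Ω
Parallel: Z = Z₁Z₂/(Z₁+Z₂), |Z| = 234.4 Ω, ∠Z = -76.91°

234.4 Ω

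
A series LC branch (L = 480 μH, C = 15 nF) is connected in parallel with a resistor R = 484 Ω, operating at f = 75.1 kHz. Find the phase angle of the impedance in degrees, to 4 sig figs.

80.01°

ω = 2πf = 471900 rad/s
X_L = ωL = 226.5 Ω
X_C = 1/(ωC) = 141.3 Ω
Branch 1: Z₁ = R = 484.0 Ω
Branch 2 (series LC): Z₂ = j(X_L − X_C) = j85.21 Ω
Parallel: Z = Z₁Z₂/(Z₁+Z₂), |Z| = 83.92 Ω, ∠Z = 80.01°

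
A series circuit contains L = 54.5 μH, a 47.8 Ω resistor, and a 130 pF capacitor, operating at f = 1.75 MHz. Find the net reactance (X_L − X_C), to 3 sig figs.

ω = 2πf = 1.1e+07 rad/s
X_L = ωL = 599 Ω
X_C = 1/(ωC) = 700 Ω
X = 599 − 700 = -100 Ω

-100 Ω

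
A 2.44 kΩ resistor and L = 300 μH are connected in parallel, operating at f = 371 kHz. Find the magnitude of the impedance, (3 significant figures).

672 Ω

ω = 2πf = 2.331e+06 rad/s
X_L = ωL = 699 Ω
Parallel: admittances add. Y = 1/R + 1/(jωL)
Y = (0.000410 − j0.00143) S
|Y| = 0.00149 S → |Z| = 1/|Y| = 672 Ω, ∠Z = −∠Y = 74.0°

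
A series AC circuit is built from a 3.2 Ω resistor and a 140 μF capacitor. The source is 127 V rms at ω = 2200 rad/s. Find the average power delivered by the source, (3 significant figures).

2.48 kW

X_C = 1/(ωC) = 3.25 Ω
Z = 3.20 − j3.25 Ω
|Z| = √(3.20² + 3.25²) = 4.56 Ω
∠Z = arctan(-3.25/3.20) = -45.4°
I = V/|Z| = 27.9 A
P = VI cos φ = 127 × 27.9 × cos(-45.4°) = 2.48 kW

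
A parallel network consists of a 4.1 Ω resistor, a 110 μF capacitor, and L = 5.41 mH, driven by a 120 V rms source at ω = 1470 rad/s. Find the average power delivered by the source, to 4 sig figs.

3.512 kW

X_L = ωL = 7.953 Ω
X_C = 1/(ωC) = 6.184 Ω
Parallel: admittances add. Y = 1/R + 1/(jωL) + jωC
Y = (0.2439 + j0.03596) S
|Y| = 0.2465 S → |Z| = 1/|Y| = 4.056 Ω, ∠Z = −∠Y = -8.386°
I = V/|Z| = 29.58 A
P = VI cos φ = 120 × 29.58 × cos(-8.386°) = 3.512 kW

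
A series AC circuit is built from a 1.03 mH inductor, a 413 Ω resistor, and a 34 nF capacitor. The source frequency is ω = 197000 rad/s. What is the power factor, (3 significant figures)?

0.992

X_L = ωL = 203 Ω
X_C = 1/(ωC) = 149 Ω
Net reactance X = X_L − X_C = 53.6 Ω
Z = 413 + j53.6 Ω
|Z| = √(413² + 53.6²) = 416 Ω
∠Z = arctan(53.6/413) = 7.40°
cos φ = cos(7.40°) = 0.992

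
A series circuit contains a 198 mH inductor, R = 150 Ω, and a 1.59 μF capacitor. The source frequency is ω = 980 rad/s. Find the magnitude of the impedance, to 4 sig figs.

472.2 Ω

X_L = ωL = 194.0 Ω
X_C = 1/(ωC) = 641.8 Ω
Net reactance X = X_L − X_C = -447.7 Ω
Z = 150.0 − j447.7 Ω
|Z| = √(150.0² + 447.7²) = 472.2 Ω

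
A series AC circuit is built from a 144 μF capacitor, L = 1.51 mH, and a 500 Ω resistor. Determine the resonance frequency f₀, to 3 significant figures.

ω₀ = 1/√(LC) = 1/√(0.00151 × 0.000144) = 2145 rad/s
f₀ = ω₀/(2π) = 341 Hz

341 Hz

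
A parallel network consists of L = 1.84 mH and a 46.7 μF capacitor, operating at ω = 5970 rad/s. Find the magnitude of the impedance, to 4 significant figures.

5.326 Ω

X_L = ωL = 10.98 Ω
X_C = 1/(ωC) = 3.587 Ω
Parallel: admittances add. Y = 1/(jωL) + jωC
Y = (0 + j0.1878) S
|Y| = 0.1878 S → |Z| = 1/|Y| = 5.326 Ω, ∠Z = −∠Y = -90.00°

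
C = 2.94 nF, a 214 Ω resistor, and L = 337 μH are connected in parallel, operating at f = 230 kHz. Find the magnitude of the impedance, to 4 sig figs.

193.7 Ω

ω = 2πf = 1.445e+06 rad/s
X_L = ωL = 487.0 Ω
X_C = 1/(ωC) = 235.4 Ω
Parallel: admittances add. Y = 1/R + 1/(jωL) + jωC
Y = (0.004673 + j0.002195) S
|Y| = 0.005163 S → |Z| = 1/|Y| = 193.7 Ω, ∠Z = −∠Y = -25.16°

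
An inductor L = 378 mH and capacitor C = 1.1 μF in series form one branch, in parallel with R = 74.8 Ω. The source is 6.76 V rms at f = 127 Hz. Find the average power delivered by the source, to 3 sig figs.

611 mW

ω = 2πf = 798.0 rad/s
X_L = ωL = 302 Ω
X_C = 1/(ωC) = 1140 Ω
Branch 1: Z₁ = R = 74.8 Ω
Branch 2 (series LC): Z₂ = j(X_L − X_C) = −j838 Ω
Parallel: Z = Z₁Z₂/(Z₁+Z₂), |Z| = 74.5 Ω, ∠Z = -5.10°
I = V/|Z| = 90.7 mA
P = VI cos φ = 6.76 × 0.0907 × cos(-5.10°) = 611 mW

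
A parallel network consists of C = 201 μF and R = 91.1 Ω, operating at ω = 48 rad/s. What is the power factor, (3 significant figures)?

0.751

X_C = 1/(ωC) = 104 Ω
Parallel: admittances add. Y = 1/R + jωC
Y = (0.0110 + j0.00965) S
|Y| = 0.0146 S → |Z| = 1/|Y| = 68.4 Ω, ∠Z = −∠Y = -41.3°
cos φ = cos(-41.3°) = 0.751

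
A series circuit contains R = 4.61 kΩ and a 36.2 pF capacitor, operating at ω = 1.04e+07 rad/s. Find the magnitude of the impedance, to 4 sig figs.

X_C = 1/(ωC) = 2656 Ω
Z = 4610 − j2656 Ω
|Z| = √(4610² + 2656²) = 5320 Ω

5320 Ω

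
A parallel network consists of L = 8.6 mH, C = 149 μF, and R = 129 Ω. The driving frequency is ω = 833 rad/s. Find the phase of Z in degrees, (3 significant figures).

63.4°

X_L = ωL = 7.16 Ω
X_C = 1/(ωC) = 8.06 Ω
Parallel: admittances add. Y = 1/R + 1/(jωL) + jωC
Y = (0.00775 − j0.0155) S
|Y| = 0.0173 S → |Z| = 1/|Y| = 57.8 Ω, ∠Z = −∠Y = 63.4°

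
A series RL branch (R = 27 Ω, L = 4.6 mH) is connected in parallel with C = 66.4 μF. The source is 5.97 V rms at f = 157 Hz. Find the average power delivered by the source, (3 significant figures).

ω = 2πf = 986.5 rad/s
X_L = ωL = 4.54 Ω
X_C = 1/(ωC) = 15.3 Ω
Branch 1 (R+jX_L): Z₁ = 27.0 + j4.54 Ω, |Z₁| = 27.4 Ω
Branch 2 (−jX_C): Z₂ = −j15.3 Ω
Parallel: Z = Z₁Z₂/(Z₁+Z₂), |Z| = 14.4 Ω, ∠Z = -58.8°
I = V/|Z| = 415 mA
P = VI cos φ = 5.97 × 0.415 × cos(-58.8°) = 1.28 W

1.28 W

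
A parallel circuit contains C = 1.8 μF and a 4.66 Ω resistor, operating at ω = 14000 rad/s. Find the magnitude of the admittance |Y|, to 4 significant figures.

216.1 mS

X_C = 1/(ωC) = 39.68 Ω
Parallel: admittances add. Y = 1/R + jωC
Y = (0.2146 + j0.02520) S
|Y| = 0.2161 S → |Z| = 1/|Y| = 4.628 Ω, ∠Z = −∠Y = -6.698°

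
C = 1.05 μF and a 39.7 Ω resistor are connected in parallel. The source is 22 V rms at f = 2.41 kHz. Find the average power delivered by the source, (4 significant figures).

12.19 W

ω = 2πf = 15140 rad/s
X_C = 1/(ωC) = 62.89 Ω
Parallel: admittances add. Y = 1/R + jωC
Y = (0.02519 + j0.01590) S
|Y| = 0.02979 S → |Z| = 1/|Y| = 33.57 Ω, ∠Z = −∠Y = -32.26°
I = V/|Z| = 655.3 mA
P = VI cos φ = 22 × 0.6553 × cos(-32.26°) = 12.19 W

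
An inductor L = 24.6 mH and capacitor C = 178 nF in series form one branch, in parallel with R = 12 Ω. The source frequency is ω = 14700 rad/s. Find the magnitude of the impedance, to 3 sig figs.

X_L = ωL = 362 Ω
X_C = 1/(ωC) = 382 Ω
Branch 1: Z₁ = R = 12.0 Ω
Branch 2 (series LC): Z₂ = j(X_L − X_C) = −j20.6 Ω
Parallel: Z = Z₁Z₂/(Z₁+Z₂), |Z| = 10.4 Ω, ∠Z = -30.3°

10.4 Ω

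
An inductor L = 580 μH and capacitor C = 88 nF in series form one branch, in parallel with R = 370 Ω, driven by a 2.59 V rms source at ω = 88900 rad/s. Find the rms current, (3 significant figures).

X_L = ωL = 51.6 Ω
X_C = 1/(ωC) = 128 Ω
Branch 1: Z₁ = R = 370 Ω
Branch 2 (series LC): Z₂ = j(X_L − X_C) = −j76.3 Ω
Parallel: Z = Z₁Z₂/(Z₁+Z₂), |Z| = 74.7 Ω, ∠Z = -78.4°
I = V/|Z| = 2.59/74.7 = 34.7 mA

34.7 mA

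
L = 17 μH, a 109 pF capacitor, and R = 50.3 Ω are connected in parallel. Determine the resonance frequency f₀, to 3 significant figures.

ω₀ = 1/√(LC) = 1/√(1.7e-05 × 1.09e-10) = 2.323e+07 rad/s
f₀ = ω₀/(2π) = 3.70 MHz

3.70 MHz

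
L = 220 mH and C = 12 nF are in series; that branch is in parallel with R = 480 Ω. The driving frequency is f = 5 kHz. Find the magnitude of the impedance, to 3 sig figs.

477 Ω

ω = 2πf = 31420 rad/s
X_L = ωL = 6910 Ω
X_C = 1/(ωC) = 2650 Ω
Branch 1: Z₁ = R = 480 Ω
Branch 2 (series LC): Z₂ = j(X_L − X_C) = j4260 Ω
Parallel: Z = Z₁Z₂/(Z₁+Z₂), |Z| = 477 Ω, ∠Z = 6.43°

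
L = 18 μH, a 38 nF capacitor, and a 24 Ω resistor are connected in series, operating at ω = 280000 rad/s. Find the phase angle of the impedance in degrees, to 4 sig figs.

-74.90°

X_L = ωL = 5.040 Ω
X_C = 1/(ωC) = 93.98 Ω
Net reactance X = X_L − X_C = -88.94 Ω
Z = 24.00 − j88.94 Ω
|Z| = √(24.00² + 88.94²) = 92.13 Ω
∠Z = arctan(-88.94/24.00) = -74.90°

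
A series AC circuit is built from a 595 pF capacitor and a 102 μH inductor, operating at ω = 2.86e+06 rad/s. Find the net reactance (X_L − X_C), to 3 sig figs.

-296 Ω

X_L = ωL = 292 Ω
X_C = 1/(ωC) = 588 Ω
X = 292 − 588 = -296 Ω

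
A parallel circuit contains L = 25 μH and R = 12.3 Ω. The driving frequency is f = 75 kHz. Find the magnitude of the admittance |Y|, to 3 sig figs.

ω = 2πf = 471200 rad/s
X_L = ωL = 11.8 Ω
Parallel: admittances add. Y = 1/R + 1/(jωL)
Y = (0.0813 − j0.0849) S
|Y| = 0.118 S → |Z| = 1/|Y| = 8.51 Ω, ∠Z = −∠Y = 46.2°

118 mS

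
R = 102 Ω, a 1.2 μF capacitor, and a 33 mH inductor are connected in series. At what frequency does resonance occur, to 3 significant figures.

800 Hz

ω₀ = 1/√(LC) = 1/√(0.033 × 1.2e-06) = 5025 rad/s
f₀ = ω₀/(2π) = 800 Hz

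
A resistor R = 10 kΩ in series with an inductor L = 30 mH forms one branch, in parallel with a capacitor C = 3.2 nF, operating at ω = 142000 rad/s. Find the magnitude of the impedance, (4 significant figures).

2343 Ω

X_L = ωL = 4260 Ω
X_C = 1/(ωC) = 2201 Ω
Branch 1 (R+jX_L): Z₁ = 10000 + j4260 Ω, |Z₁| = 10870 Ω
Branch 2 (−jX_C): Z₂ = −j2201 Ω
Parallel: Z = Z₁Z₂/(Z₁+Z₂), |Z| = 2343 Ω, ∠Z = -78.56°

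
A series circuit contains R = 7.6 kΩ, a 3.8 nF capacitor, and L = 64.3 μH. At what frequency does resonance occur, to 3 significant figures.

ω₀ = 1/√(LC) = 1/√(6.43e-05 × 3.8e-09) = 2.023e+06 rad/s
f₀ = ω₀/(2π) = 322 kHz

322 kHz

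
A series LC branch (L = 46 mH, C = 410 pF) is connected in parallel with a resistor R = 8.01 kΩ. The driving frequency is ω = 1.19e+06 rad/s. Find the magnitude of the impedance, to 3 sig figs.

X_L = ωL = 54700 Ω
X_C = 1/(ωC) = 2050 Ω
Branch 1: Z₁ = R = 8010 Ω
Branch 2 (series LC): Z₂ = j(X_L − X_C) = j52700 Ω
Parallel: Z = Z₁Z₂/(Z₁+Z₂), |Z| = 7920 Ω, ∠Z = 8.64°

7920 Ω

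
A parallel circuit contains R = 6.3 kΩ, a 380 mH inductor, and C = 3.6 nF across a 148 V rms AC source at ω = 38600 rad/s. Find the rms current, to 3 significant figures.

X_L = ωL = 14700 Ω
X_C = 1/(ωC) = 7200 Ω
Parallel: admittances add. Y = 1/R + 1/(jωL) + jωC
Y = (0.000159 + j7.08e-05) S
|Y| = 0.000174 S → |Z| = 1/|Y| = 5750 Ω, ∠Z = −∠Y = -24.0°
I = V/|Z| = 148/5750 = 25.7 mA

25.7 mA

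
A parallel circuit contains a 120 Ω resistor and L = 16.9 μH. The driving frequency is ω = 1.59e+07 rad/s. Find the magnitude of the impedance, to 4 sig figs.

X_L = ωL = 268.7 Ω
Parallel: admittances add. Y = 1/R + 1/(jωL)
Y = (0.008333 − j0.003721) S
|Y| = 0.009127 S → |Z| = 1/|Y| = 109.6 Ω, ∠Z = −∠Y = 24.06°

109.6 Ω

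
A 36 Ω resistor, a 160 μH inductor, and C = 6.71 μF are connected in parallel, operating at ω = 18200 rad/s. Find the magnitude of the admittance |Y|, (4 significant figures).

223.0 mS

X_L = ωL = 2.912 Ω
X_C = 1/(ωC) = 8.189 Ω
Parallel: admittances add. Y = 1/R + 1/(jωL) + jωC
Y = (0.02778 − j0.2213) S
|Y| = 0.2230 S → |Z| = 1/|Y| = 4.484 Ω, ∠Z = −∠Y = 82.85°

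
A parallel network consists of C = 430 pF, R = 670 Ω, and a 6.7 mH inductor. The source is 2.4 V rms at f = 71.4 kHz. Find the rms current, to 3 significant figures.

3.60 mA

ω = 2πf = 448600 rad/s
X_L = ωL = 3010 Ω
X_C = 1/(ωC) = 5180 Ω
Parallel: admittances add. Y = 1/R + 1/(jωL) + jωC
Y = (0.00149 − j0.000140) S
|Y| = 0.00150 S → |Z| = 1/|Y| = 667 Ω, ∠Z = −∠Y = 5.35°
I = V/|Z| = 2.4/667 = 3.60 mA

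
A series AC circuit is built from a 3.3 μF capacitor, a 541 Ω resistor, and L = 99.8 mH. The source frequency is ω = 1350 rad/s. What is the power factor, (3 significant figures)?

X_L = ωL = 135 Ω
X_C = 1/(ωC) = 224 Ω
Net reactance X = X_L − X_C = -89.7 Ω
Z = 541 − j89.7 Ω
|Z| = √(541² + 89.7²) = 548 Ω
∠Z = arctan(-89.7/541) = -9.42°
cos φ = cos(-9.42°) = 0.987

0.987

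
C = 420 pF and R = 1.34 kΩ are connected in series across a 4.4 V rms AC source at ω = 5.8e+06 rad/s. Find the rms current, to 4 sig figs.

X_C = 1/(ωC) = 410.5 Ω
Z = 1340 − j410.5 Ω
|Z| = √(1340² + 410.5²) = 1401 Ω
I = V/|Z| = 4.4/1401 = 3.140 mA

3.140 mA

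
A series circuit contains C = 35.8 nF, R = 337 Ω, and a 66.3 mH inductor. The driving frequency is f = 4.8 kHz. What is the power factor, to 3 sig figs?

ω = 2πf = 30160 rad/s
X_L = ωL = 2000 Ω
X_C = 1/(ωC) = 926 Ω
Net reactance X = X_L − X_C = 1070 Ω
Z = 337 + j1070 Ω
|Z| = √(337² + 1070²) = 1130 Ω
∠Z = arctan(1070/337) = 72.6°
cos φ = cos(72.6°) = 0.300

0.300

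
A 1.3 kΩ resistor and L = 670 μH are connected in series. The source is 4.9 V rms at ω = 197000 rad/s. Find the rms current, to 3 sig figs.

X_L = ωL = 132 Ω
Z = 1300 + j132 Ω
|Z| = √(1300² + 132²) = 1310 Ω
I = V/|Z| = 4.9/1310 = 3.75 mA

3.75 mA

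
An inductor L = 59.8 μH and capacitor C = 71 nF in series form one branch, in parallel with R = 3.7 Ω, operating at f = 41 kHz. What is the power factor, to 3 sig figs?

0.996

ω = 2πf = 257600 rad/s
X_L = ωL = 15.4 Ω
X_C = 1/(ωC) = 54.7 Ω
Branch 1: Z₁ = R = 3.70 Ω
Branch 2 (series LC): Z₂ = j(X_L − X_C) = −j39.3 Ω
Parallel: Z = Z₁Z₂/(Z₁+Z₂), |Z| = 3.68 Ω, ∠Z = -5.38°
cos φ = cos(-5.38°) = 0.996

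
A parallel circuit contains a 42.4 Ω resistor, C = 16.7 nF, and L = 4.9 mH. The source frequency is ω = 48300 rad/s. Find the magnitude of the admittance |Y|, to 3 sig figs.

23.8 mS

X_L = ωL = 237 Ω
X_C = 1/(ωC) = 1240 Ω
Parallel: admittances add. Y = 1/R + 1/(jωL) + jωC
Y = (0.0236 − j0.00342) S
|Y| = 0.0238 S → |Z| = 1/|Y| = 42.0 Ω, ∠Z = −∠Y = 8.25°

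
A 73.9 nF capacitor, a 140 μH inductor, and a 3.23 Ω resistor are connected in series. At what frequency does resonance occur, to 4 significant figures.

49.48 kHz

ω₀ = 1/√(LC) = 1/√(0.00014 × 7.39e-08) = 310900 rad/s
f₀ = ω₀/(2π) = 49.48 kHz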